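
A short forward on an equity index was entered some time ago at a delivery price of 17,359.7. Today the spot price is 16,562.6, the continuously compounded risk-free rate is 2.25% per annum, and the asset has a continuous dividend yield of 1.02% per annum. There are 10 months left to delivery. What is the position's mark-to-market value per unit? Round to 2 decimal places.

614.82

Current fair forward for the remaining 10 months: F = S·e^((r − q)·T), (r − q) = 0.0225 − 0.0102 = 0.0123
F = 16562.6 · e^(0.0123 × 10/12) = 16562.6 × 1.01030271 = 16733.2397
Value of long forward = (F − K)·e^(−rT) = (16733.2397 − 17359.7) · e^(−0.0225·10/12)
= -626.4603 × 0.98142469 = -614.82
Short position value = −(long value) = 614.82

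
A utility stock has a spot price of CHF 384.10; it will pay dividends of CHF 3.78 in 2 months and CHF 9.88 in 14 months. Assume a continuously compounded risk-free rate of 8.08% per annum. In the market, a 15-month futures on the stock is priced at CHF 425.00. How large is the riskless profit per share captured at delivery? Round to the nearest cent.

CHF 14.15 per share

PV(dividends) I = 3.78·e^(−0.0808·2/12) + 9.88·e^(−0.0808·14/12) = 12.7206
Fair futures F* = (S − I)·e^(rT) = (384.10 − 12.7206)·e^0.101000 = 371.3794 × 1.106277 = 410.8485
Market CHF 425.00 > fair 410.8485: forward overpriced → cash-and-carry (borrow at r, buy the stock and collect the dividends, short the forward).
Profit at T = |F_mkt − F*| = |425.00 − 410.8485| = CHF 14.15 per share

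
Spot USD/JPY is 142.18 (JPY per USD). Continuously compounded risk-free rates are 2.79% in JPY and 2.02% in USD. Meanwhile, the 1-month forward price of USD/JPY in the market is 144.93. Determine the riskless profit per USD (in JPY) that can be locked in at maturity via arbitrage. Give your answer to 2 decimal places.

2.66 per USD (in JPY)

Fair forward: F* = S·e^(carry·T), with carry = (r_JPY − r_USD) = 0.0279 − 0.0202 = 0.0077
F* = 142.18 · e^(0.0077 × 1/12) = 142.18 · e^0.000642 = 142.18 × 1.000642 = 142.2713
Market 144.93 > fair 142.2713: forward overpriced → cash-and-carry (buy spot, short the forward).
At maturity, profit = |F_mkt − F*| = |144.93 − 142.2713| = 2.66 per USD (in JPY)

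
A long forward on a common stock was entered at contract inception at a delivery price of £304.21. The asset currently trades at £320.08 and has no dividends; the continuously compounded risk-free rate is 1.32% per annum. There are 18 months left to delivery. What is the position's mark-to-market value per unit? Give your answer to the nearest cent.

£21.83

Current fair forward for the remaining 18 months: F = S·e^(r·T), r = 0.0132
F = 320.08 · e^(0.0132 × 18/12) = 320.08 × 1.019997 = 326.4806
Value of long forward = (F − K)·e^(−rT) = (326.4806 − 304.21) · e^(−0.0132·18/12)
= 22.2706 × 0.980395 = 21.83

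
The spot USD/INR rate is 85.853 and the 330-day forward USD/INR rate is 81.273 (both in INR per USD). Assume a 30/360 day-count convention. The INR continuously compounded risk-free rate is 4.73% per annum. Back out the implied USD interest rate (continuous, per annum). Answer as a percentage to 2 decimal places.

F = S·e^((r_INR − r_USD)T) ⇒ r_USD = r_INR − ln(F/S)/T
ln(81.273/85.853) = -0.054823; /(330/360) = -0.059807
r_USD = 0.0473 + 0.059807 = 0.107107
r_USD = 10.71%

10.71%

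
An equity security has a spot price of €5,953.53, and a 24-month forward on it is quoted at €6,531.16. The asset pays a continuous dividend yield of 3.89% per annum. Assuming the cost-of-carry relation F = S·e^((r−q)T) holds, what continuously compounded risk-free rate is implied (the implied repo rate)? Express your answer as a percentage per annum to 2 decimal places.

From F = S·e^((r−q)T): (r − q) = ln(F/S)/T
ln(6531.16/5953.53) = ln(1.097023) = 0.092600
(r − q) = 0.092600 / (24/12) = 0.046300
r = ln(F/S)/T + q = 0.046300 + 0.0389 = 0.085200
r = 8.52%

8.52%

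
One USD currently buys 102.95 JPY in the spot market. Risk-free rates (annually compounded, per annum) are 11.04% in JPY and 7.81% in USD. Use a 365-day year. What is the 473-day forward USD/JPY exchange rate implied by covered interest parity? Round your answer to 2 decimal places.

106.96

By covered interest parity, F = S · (1+r_JPY)^T / (1+r_USD)^T
= 102.95 × 1.145345 / 1.102358 = 102.95 × 1.038995
F = 106.96 JPY per USD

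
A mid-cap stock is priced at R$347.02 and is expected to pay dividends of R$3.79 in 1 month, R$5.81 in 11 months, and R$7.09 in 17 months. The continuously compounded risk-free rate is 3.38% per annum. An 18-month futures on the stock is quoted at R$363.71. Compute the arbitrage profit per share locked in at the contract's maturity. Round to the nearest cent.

PV(dividends) I = 3.79·e^(−0.0338·1/12) + 5.81·e^(−0.0338·11/12) + 7.09·e^(−0.0338·17/12) = 16.1706
Fair futures F* = (S − I)·e^(rT) = (347.02 − 16.1706)·e^0.050700 = 330.8494 × 1.052007 = 348.0559
Market R$363.71 > fair 348.0559: forward overpriced → cash-and-carry (borrow at r, buy the stock and collect the dividends, short the forward).
Profit at T = |F_mkt − F*| = |363.71 − 348.0559| = R$15.65 per share

R$15.65 per share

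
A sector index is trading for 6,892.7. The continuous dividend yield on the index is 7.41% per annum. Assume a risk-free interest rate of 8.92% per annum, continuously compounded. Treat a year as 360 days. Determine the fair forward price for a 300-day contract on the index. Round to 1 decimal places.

6,980.0

F = S·e^((r − q)T) = 6892.7 · e^((0.0892 − 0.0741) × 300/360)
= 6892.7 · e^0.012583 = 6892.7 × 1.012662
F = 6,980.0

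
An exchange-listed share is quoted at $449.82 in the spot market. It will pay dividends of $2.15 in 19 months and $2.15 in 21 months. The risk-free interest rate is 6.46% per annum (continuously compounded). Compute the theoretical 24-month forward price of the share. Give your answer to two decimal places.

PV(dividends) I = 2.15·e^(−0.0646·19/12) + 2.15·e^(−0.0646·21/12)
I = 1.9410 + 1.9202 = 3.8612
F = (S − I)·e^(rT) = (449.82 − 3.8612) · e^(0.0646·24/12)
= 445.9588 · e^0.129200 = 445.9588 × 1.137918 = $507.46

$507.46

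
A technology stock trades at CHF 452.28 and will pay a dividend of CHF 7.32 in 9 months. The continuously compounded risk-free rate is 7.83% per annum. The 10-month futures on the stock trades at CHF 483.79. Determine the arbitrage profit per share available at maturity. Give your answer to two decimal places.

PV(dividends) I = 7.32·e^(−0.0783·9/12) = 6.9025
Fair futures F* = (S − I)·e^(rT) = (452.28 − 6.9025)·e^0.065250 = 445.3775 × 1.067426 = 475.4075
Market CHF 483.79 > fair 475.4075: forward overpriced → cash-and-carry (borrow at r, buy the stock and collect the dividends, short the forward).
Profit at T = |F_mkt − F*| = |483.79 − 475.4075| = CHF 8.38 per share

CHF 8.38 per share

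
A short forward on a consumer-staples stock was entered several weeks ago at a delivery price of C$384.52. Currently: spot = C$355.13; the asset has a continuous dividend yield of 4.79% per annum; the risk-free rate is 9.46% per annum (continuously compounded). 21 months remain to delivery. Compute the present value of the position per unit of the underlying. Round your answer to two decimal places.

-C$0.72

Current fair forward for the remaining 21 months: F = S·e^((r − q)·T), (r − q) = 0.0946 − 0.0479 = 0.0467
F = 355.13 · e^(0.0467 × 21/12) = 355.13 × 1.085157 = 385.3718
Value of long forward = (F − K)·e^(−rT) = (385.3718 − 384.52) · e^(−0.0946·21/12)
= 0.8518 × 0.847427 = 0.72
Short position value = −(long value) = -C$0.72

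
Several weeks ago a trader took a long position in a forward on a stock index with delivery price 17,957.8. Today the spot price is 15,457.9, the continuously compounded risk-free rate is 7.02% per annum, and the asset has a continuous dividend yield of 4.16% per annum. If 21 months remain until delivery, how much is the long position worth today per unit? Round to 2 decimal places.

-1509.26

Current fair forward for the remaining 21 months: F = S·e^((r − q)·T), (r − q) = 0.0702 − 0.0416 = 0.0286
F = 15457.9 · e^(0.0286 × 21/12) = 15457.9 × 1.05132366 = 16251.2560
Value of long forward = (F − K)·e^(−rT) = (16251.2560 − 17957.8) · e^(−0.0702·21/12)
= -1706.5440 × 0.88439631 = -1509.26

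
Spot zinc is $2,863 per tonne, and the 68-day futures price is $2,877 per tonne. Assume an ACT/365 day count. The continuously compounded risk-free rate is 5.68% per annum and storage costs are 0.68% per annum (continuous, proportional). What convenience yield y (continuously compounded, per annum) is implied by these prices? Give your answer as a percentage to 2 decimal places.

3.74%

F = S·e^((r+u−y)T) ⇒ (r+u−y) = ln(F/S)/T
ln(2877/2863) = 0.004878; /T ⇒ 0.026183
y = r + u − ln(F/S)/T = 0.0568 + 0.0068 − 0.026183 = 0.037417
y = 3.74%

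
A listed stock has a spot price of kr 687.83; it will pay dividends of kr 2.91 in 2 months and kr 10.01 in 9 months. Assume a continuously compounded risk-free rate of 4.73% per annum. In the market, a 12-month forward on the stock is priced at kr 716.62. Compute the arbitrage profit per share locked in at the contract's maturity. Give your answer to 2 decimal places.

kr 8.63 per share

PV(dividends) I = 2.91·e^(−0.0473·2/12) + 10.01·e^(−0.0473·9/12) = 12.5483
Fair forward F* = (S − I)·e^(rT) = (687.83 − 12.5483)·e^0.047300 = 675.2817 × 1.048436 = 707.9896
Market kr 716.62 > fair 707.9896: forward overpriced → cash-and-carry (borrow at r, buy the stock and collect the dividends, short the forward).
Profit at T = |F_mkt − F*| = |716.62 − 707.9896| = kr 8.63 per share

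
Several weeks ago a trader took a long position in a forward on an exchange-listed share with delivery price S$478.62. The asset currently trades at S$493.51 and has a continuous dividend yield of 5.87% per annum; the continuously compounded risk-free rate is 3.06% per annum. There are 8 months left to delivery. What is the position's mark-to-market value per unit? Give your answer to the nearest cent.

S$5.62

Current fair forward for the remaining 8 months: F = S·e^((r − q)·T), (r − q) = 0.0306 − 0.0587 = -0.0281
F = 493.51 · e^(-0.0281 × 8/12) = 493.51 × 0.981441 = 484.3509
Value of long forward = (F − K)·e^(−rT) = (484.3509 − 478.62) · e^(−0.0306·8/12)
= 5.7309 × 0.979807 = 5.62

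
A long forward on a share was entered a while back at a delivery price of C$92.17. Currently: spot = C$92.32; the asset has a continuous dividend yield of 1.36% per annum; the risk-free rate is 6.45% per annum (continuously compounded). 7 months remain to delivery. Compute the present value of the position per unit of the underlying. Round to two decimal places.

Current fair forward for the remaining 7 months: F = S·e^((r − q)·T), (r − q) = 0.0645 − 0.0136 = 0.0509
F = 92.32 · e^(0.0509 × 7/12) = 92.32 × 1.030137 = 95.1022
Value of long forward = (F − K)·e^(−rT) = (95.1022 − 92.17) · e^(−0.0645·7/12)
= 2.9322 × 0.963074 = 2.82

C$2.82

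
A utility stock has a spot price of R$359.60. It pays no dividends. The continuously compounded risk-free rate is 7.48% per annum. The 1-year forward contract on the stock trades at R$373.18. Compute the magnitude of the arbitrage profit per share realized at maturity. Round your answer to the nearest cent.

Fair forward: F* = S·e^(carry·T), with carry = r = 0.0748
F* = 359.60 · e^(0.0748 × 12/12) = 359.60 · e^0.074800 = 359.60 × 1.077669 = R$387.5298
Market R$373.18 < fair R$387.5298: forward underpriced → reverse cash-and-carry (short spot, go long the forward).
At maturity, profit = |F_mkt − F*| = |373.18 − 387.5298| = R$14.35 per share

R$14.35 per share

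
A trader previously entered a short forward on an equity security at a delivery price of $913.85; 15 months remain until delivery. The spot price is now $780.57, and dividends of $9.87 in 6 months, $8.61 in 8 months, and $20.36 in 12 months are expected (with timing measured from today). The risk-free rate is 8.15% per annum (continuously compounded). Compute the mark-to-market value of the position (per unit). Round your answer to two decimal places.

PV(remaining dividends) I = 9.87·e^(−0.0815·6/12) + 8.61·e^(−0.0815·8/12) + 20.36·e^(−0.0815·12/12) = 36.3970
Current forward F = (S − I)·e^(rT) = (780.57 − 36.3970)·e^(0.0815·15/12) = 744.1730 × 1.107245 = 823.9818
Value (long) = (F − K)·e^(−rT) = (823.9818 − 913.85) × 0.903142 = -81.1637
Short position value = −(long value) = $81.16

$81.16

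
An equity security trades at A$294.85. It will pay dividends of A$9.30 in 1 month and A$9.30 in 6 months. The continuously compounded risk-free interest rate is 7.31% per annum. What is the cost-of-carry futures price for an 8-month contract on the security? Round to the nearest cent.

PV(dividends) I = 9.30·e^(−0.0731·1/12) + 9.30·e^(−0.0731·6/12)
I = 9.2435 + 8.9662 = 18.2097
F = (S − I)·e^(rT) = (294.85 − 18.2097) · e^(0.0731·8/12)
= 276.6403 · e^0.048733 = 276.6403 × 1.049940 = A$290.46

A$290.46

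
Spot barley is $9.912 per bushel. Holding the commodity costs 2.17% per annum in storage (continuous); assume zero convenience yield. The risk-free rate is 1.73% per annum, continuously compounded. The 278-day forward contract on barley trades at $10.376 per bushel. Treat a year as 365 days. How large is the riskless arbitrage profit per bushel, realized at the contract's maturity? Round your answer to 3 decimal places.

$0.165 per bushel

Fair forward: F* = S·e^(carry·T), with carry = (r + u) = 0.0173 + 0.0217 = 0.0390
F* = 9.912 · e^(0.0390 × 278/365) = 9.912 · e^0.029704 = 9.912 × 1.030150 = $10.2108
Market $10.376 > fair $10.2108: forward overpriced → cash-and-carry (buy spot, short the forward).
At maturity, profit = |F_mkt − F*| = |10.376 − 10.2108| = $0.165 per bushel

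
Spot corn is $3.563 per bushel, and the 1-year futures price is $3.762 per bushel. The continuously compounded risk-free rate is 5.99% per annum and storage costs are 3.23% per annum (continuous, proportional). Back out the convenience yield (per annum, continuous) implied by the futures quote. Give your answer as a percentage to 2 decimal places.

3.79%

F = S·e^((r+u−y)T) ⇒ (r+u−y) = ln(F/S)/T
ln(3.762/3.563) = 0.054348; /T ⇒ 0.054348
y = r + u − ln(F/S)/T = 0.0599 + 0.0323 − 0.054348 = 0.037852
y = 3.79%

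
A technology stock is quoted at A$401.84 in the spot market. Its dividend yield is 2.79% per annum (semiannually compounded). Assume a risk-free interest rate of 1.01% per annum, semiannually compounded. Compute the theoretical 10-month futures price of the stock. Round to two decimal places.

F = S · (1+r/2)^(2T) / (1+q/2)^(2T)
= 401.84 × 1.008431 / 1.023358 = 401.84 × 0.985414
F = A$395.98

A$395.98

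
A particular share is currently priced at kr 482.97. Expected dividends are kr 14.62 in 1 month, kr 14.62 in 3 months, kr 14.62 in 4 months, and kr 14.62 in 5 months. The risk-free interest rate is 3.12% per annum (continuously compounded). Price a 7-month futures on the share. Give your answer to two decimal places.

kr 432.79

PV(dividends) I = 14.62·e^(−0.0312·1/12) + 14.62·e^(−0.0312·3/12) + 14.62·e^(−0.0312·4/12) + 14.62·e^(−0.0312·5/12)
I = 14.5820 + 14.5064 + 14.4687 + 14.4312 = 57.9883
F = (S − I)·e^(rT) = (482.97 − 57.9883) · e^(0.0312·7/12)
= 424.9817 · e^0.018200 = 424.9817 × 1.018367 = kr 432.79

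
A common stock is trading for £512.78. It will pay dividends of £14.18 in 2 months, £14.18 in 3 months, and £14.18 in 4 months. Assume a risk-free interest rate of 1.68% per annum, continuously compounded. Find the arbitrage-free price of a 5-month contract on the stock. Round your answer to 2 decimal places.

PV(dividends) I = 14.18·e^(−0.0168·2/12) + 14.18·e^(−0.0168·3/12) + 14.18·e^(−0.0168·4/12)
I = 14.1404 + 14.1206 + 14.1008 = 42.3618
F = (S − I)·e^(rT) = (512.78 − 42.3618) · e^(0.0168·5/12)
= 470.4182 · e^0.007000 = 470.4182 × 1.007025 = £473.72

£473.72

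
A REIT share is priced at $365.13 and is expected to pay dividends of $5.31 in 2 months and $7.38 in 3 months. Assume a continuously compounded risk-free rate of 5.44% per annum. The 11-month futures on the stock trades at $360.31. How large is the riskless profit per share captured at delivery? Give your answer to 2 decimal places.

$10.31 per share

PV(dividends) I = 5.31·e^(−0.0544·2/12) + 7.38·e^(−0.0544·3/12) = 12.5424
Fair futures F* = (S − I)·e^(rT) = (365.13 − 12.5424)·e^0.049867 = 352.5876 × 1.051131 = 370.6158
Market $360.31 < fair 370.6158: forward underpriced → reverse cash-and-carry (short the stock, invest proceeds at r, pay the dividends, go long the forward).
Profit at T = |F_mkt − F*| = |360.31 − 370.6158| = $10.31 per share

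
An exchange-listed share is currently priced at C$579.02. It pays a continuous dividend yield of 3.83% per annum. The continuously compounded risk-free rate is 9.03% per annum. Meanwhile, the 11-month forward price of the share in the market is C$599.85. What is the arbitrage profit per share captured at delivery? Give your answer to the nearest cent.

Fair forward: F* = S·e^(carry·T), with carry = (r − q) = 0.0903 − 0.0383 = 0.0520
F* = 579.02 · e^(0.0520 × 11/12) = 579.02 · e^0.047667 = 579.02 × 1.048821 = C$607.2883
Market C$599.85 < fair C$607.2883: forward underpriced → reverse cash-and-carry (short spot, go long the forward).
At maturity, profit = |F_mkt − F*| = |599.85 − 607.2883| = C$7.44 per share

C$7.44 per share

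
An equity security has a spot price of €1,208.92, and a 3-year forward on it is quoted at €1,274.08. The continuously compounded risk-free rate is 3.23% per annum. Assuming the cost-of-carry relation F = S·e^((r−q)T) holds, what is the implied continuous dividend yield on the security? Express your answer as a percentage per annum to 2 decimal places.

1.48%

From F = S·e^((r−q)T): (r − q) = ln(F/S)/T
ln(1274.08/1208.92) = ln(1.053899) = 0.052497
(r − q) = 0.052497 / (3) = 0.017499
q = r − ln(F/S)/T = 0.0323 − 0.017499 = 0.014801
q = 1.48%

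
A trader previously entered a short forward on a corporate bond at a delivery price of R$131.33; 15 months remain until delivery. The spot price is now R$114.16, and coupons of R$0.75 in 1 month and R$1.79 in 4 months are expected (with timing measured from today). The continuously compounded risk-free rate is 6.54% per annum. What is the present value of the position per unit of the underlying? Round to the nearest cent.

R$9.36

PV(remaining coupons) I = 0.75·e^(−0.0654·1/12) + 1.79·e^(−0.0654·4/12) = 2.4973
Current forward F = (S − I)·e^(rT) = (114.16 − 2.4973)·e^(0.0654·15/12) = 111.6627 × 1.085184 = 121.1746
Value (long) = (F − K)·e^(−rT) = (121.1746 − 131.33) × 0.921502 = -9.3582
Short position value = −(long value) = R$9.36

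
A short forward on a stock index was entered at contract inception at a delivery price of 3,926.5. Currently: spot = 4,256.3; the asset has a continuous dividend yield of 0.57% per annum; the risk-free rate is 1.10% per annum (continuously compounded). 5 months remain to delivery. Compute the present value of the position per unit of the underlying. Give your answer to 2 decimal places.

Current fair forward for the remaining 5 months: F = S·e^((r − q)·T), (r − q) = 0.0110 − 0.0057 = 0.0053
F = 4256.3 · e^(0.0053 × 5/12) = 4256.3 × 1.00221077 = 4265.7097
Value of long forward = (F − K)·e^(−rT) = (4265.7097 − 3926.5) · e^(−0.0110·5/12)
= 339.2097 × 0.99542715 = 337.66
Short position value = −(long value) = -337.66

-337.66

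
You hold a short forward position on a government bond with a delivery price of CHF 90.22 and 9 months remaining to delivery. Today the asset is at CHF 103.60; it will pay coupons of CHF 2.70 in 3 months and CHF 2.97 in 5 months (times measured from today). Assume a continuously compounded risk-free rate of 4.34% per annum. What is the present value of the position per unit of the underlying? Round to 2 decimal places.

PV(remaining coupons) I = 2.70·e^(−0.0434·3/12) + 2.97·e^(−0.0434·5/12) = 5.5876
Current forward F = (S − I)·e^(rT) = (103.60 − 5.5876)·e^(0.0434·9/12) = 98.0124 × 1.033086 = 101.2552
Value (long) = (F − K)·e^(−rT) = (101.2552 − 90.22) × 0.967974 = 10.6818
Short position value = −(long value) = -CHF 10.68

-CHF 10.68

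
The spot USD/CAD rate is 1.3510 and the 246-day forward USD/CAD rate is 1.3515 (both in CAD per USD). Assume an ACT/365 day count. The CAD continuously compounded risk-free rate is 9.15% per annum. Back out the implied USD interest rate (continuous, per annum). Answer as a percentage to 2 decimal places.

F = S·e^((r_CAD − r_USD)T) ⇒ r_USD = r_CAD − ln(F/S)/T
ln(1.3515/1.3510) = 0.000370; /(246/365) = 0.000549
r_USD = 0.0915 − 0.000549 = 0.090951
r_USD = 9.10%

9.10%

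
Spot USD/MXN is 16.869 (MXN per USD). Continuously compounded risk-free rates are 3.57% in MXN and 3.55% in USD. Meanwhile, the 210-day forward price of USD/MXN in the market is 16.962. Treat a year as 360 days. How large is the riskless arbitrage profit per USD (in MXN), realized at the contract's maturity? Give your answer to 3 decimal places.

0.091 per USD (in MXN)

Fair forward: F* = S·e^(carry·T), with carry = (r_MXN − r_USD) = 0.0357 − 0.0355 = 0.0002
F* = 16.869 · e^(0.0002 × 210/360) = 16.869 · e^0.000117 = 16.869 × 1.000117 = 16.8710
Market 16.962 > fair 16.8710: forward overpriced → cash-and-carry (buy spot, short the forward).
At maturity, profit = |F_mkt − F*| = |16.962 − 16.8710| = 0.091 per USD (in MXN)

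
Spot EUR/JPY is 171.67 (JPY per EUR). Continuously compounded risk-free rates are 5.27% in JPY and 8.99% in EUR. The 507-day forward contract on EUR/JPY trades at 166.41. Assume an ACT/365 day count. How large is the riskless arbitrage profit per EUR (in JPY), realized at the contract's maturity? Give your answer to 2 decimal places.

Fair forward: F* = S·e^(carry·T), with carry = (r_JPY − r_EUR) = 0.0527 − 0.0899 = -0.0372
F* = 171.67 · e^(-0.0372 × 507/365) = 171.67 · e^-0.051672 = 171.67 × 0.949640 = 163.0247
Market 166.41 > fair 163.0247: forward overpriced → cash-and-carry (buy spot, short the forward).
At maturity, profit = |F_mkt − F*| = |166.41 − 163.0247| = 3.39 per EUR (in JPY)

3.39 per EUR (in JPY)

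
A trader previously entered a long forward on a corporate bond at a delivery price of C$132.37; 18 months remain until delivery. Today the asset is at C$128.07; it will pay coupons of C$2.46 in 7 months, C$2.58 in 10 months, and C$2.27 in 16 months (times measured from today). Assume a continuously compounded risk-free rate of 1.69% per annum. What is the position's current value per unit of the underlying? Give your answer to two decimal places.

PV(remaining coupons) I = 2.46·e^(−0.0169·7/12) + 2.58·e^(−0.0169·10/12) + 2.27·e^(−0.0169·16/12) = 7.1992
Current forward F = (S − I)·e^(rT) = (128.07 − 7.1992)·e^(0.0169·18/12) = 120.8708 × 1.025674 = 123.9740
Value (long) = (F − K)·e^(−rT) = (123.9740 − 132.37) × 0.974969 = -8.1858
Value = -C$8.19

-C$8.19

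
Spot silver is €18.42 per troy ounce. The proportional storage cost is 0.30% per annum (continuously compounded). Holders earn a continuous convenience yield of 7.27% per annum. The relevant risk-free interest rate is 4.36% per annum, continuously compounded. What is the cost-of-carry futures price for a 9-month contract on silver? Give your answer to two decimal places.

€18.06 per troy ounce

Net carry = r + u − y = 0.0436 + 0.0030 − 0.0727 = -0.0261
F = S·e^((r+u−y)T) = 18.42 · e^(-0.0261 × 9/12) = 18.42 · e^-0.019575
= 18.42 × 0.980615 = €18.06 per troy ounce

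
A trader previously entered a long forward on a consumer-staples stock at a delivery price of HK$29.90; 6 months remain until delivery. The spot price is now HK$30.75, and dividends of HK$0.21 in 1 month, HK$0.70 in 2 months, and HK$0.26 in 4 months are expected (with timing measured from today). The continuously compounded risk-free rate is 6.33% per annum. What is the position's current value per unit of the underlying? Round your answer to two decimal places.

PV(remaining dividends) I = 0.21·e^(−0.0633·1/12) + 0.70·e^(−0.0633·2/12) + 0.26·e^(−0.0633·4/12) = 1.1561
Current forward F = (S − I)·e^(rT) = (30.75 − 1.1561)·e^(0.0633·6/12) = 29.5939 × 1.032156 = 30.5455
Value (long) = (F − K)·e^(−rT) = (30.5455 − 29.90) × 0.968846 = 0.6254
Value = HK$0.63

HK$0.63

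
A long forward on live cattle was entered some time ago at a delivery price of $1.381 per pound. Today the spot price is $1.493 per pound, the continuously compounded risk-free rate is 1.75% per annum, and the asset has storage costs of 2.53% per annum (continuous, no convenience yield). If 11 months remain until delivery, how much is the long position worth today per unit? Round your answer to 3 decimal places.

Current fair forward for the remaining 11 months: F = S·e^((r + u)·T), (r + u) = 0.0175 + 0.0253 = 0.0428
F = 1.493 · e^(0.0428 × 11/12) = 1.493 × 1.040013 = 1.5527
Value of long forward = (F − K)·e^(−rT) = (1.5527 − 1.381) · e^(−0.0175·11/12)
= 0.1717 × 0.984086 = 0.169

$0.169 per pound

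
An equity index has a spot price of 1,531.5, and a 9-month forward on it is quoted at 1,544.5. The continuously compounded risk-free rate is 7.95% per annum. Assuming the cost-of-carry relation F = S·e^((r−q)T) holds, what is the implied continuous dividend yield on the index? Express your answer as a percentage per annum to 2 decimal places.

6.82%

From F = S·e^((r−q)T): (r − q) = ln(F/S)/T
ln(1544.5/1531.5) = ln(1.008488) = 0.008452
(r − q) = 0.008452 / (9/12) = 0.011269
q = r − ln(F/S)/T = 0.0795 − 0.011269 = 0.068231
q = 6.82%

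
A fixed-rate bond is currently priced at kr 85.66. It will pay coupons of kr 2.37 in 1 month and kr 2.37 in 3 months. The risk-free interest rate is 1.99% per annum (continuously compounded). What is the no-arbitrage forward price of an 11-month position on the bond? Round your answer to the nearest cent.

PV(coupons) I = 2.37·e^(−0.0199·1/12) + 2.37·e^(−0.0199·3/12)
I = 2.3661 + 2.3582 = 4.7243
F = (S − I)·e^(rT) = (85.66 − 4.7243) · e^(0.0199·11/12)
= 80.9357 · e^0.018242 = 80.9357 × 1.018409 = kr 82.43

kr 82.43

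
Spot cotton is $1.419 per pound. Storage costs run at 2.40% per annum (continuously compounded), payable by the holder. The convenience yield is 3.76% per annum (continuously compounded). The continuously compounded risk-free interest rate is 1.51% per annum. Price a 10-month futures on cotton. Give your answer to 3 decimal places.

$1.421 per pound

Net carry = r + u − y = 0.0151 + 0.0240 − 0.0376 = 0.0015
F = S·e^((r+u−y)T) = 1.419 · e^(0.0015 × 10/12) = 1.419 · e^0.001250
= 1.419 × 1.001251 = $1.421 per pound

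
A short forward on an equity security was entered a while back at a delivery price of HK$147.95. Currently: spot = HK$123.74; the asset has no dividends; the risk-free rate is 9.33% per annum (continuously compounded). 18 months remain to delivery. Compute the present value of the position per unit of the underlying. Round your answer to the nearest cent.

Current fair forward for the remaining 18 months: F = S·e^(r·T), r = 0.0933
F = 123.74 · e^(0.0933 × 18/12) = 123.74 × 1.150216 = 142.3277
Value of long forward = (F − K)·e^(−rT) = (142.3277 − 147.95) · e^(−0.0933·18/12)
= -5.6223 × 0.869402 = -4.89
Short position value = −(long value) = HK$4.89

HK$4.89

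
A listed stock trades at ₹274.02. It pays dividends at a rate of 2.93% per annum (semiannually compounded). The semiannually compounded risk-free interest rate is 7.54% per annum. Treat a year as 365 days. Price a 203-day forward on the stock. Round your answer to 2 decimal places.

₹280.95

F = S · (1+r/2)^(2T) / (1+q/2)^(2T)
= 274.02 × 1.042023 / 1.016309 = 274.02 × 1.025301
F = ₹280.95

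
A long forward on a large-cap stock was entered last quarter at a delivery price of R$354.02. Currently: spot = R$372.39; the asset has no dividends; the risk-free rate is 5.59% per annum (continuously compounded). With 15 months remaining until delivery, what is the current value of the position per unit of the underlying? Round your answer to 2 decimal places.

Current fair forward for the remaining 15 months: F = S·e^(r·T), r = 0.0559
F = 372.39 · e^(0.0559 × 15/12) = 372.39 × 1.072374 = 399.3414
Value of long forward = (F − K)·e^(−rT) = (399.3414 − 354.02) · e^(−0.0559·15/12)
= 45.3214 × 0.932510 = 42.26

R$42.26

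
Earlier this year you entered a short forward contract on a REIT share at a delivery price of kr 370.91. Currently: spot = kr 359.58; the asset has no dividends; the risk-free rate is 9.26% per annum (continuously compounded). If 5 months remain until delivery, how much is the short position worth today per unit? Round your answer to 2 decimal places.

Current fair forward for the remaining 5 months: F = S·e^(r·T), r = 0.0926
F = 359.58 · e^(0.0926 × 5/12) = 359.58 × 1.039337 = 373.7248
Value of long forward = (F − K)·e^(−rT) = (373.7248 − 370.91) · e^(−0.0926·5/12)
= 2.8148 × 0.962152 = 2.71
Short position value = −(long value) = -kr 2.71

-kr 2.71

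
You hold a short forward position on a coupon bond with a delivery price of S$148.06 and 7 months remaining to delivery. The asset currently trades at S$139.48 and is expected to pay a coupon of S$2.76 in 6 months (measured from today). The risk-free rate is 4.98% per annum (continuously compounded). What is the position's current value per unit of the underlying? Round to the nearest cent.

S$7.03

PV(remaining coupons) I = 2.76·e^(−0.0498·6/12) = 2.6921
Current forward F = (S − I)·e^(rT) = (139.48 − 2.6921)·e^(0.0498·7/12) = 136.7879 × 1.029476 = 140.8199
Value (long) = (F − K)·e^(−rT) = (140.8199 − 148.06) × 0.971368 = -7.0328
Short position value = −(long value) = S$7.03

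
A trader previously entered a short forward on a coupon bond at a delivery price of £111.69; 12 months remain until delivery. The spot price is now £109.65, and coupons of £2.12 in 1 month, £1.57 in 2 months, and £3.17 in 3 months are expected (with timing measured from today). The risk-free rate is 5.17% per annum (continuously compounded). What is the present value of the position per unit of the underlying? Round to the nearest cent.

PV(remaining coupons) I = 2.12·e^(−0.0517·1/12) + 1.57·e^(−0.0517·2/12) + 3.17·e^(−0.0517·3/12) = 6.7967
Current forward F = (S − I)·e^(rT) = (109.65 − 6.7967)·e^(0.0517·12/12) = 102.8533 × 1.053060 = 108.3107
Value (long) = (F − K)·e^(−rT) = (108.3107 − 111.69) × 0.949614 = -3.2090
Short position value = −(long value) = £3.21

£3.21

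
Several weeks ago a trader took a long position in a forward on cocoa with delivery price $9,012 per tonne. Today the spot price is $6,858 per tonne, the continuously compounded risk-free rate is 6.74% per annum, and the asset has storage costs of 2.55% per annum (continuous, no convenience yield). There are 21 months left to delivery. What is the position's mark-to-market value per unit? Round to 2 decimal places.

-$838.36 per tonne

Current fair forward for the remaining 21 months: F = S·e^((r + u)·T), (r + u) = 0.0674 + 0.0255 = 0.0929
F = 6858 · e^(0.0929 × 21/12) = 6858 × 1.17653656 = 8068.6877
Value of long forward = (F − K)·e^(−rT) = (8068.6877 − 9012) · e^(−0.0674·21/12)
= -943.3123 × 0.88874049 = -838.36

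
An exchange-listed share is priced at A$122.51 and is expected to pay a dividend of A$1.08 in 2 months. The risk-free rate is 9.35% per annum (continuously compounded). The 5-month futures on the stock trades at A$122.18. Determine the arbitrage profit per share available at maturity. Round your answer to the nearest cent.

PV(dividends) I = 1.08·e^(−0.0935·2/12) = 1.0633
Fair futures F* = (S − I)·e^(rT) = (122.51 − 1.0633)·e^0.038958 = 121.4467 × 1.039727 = 126.2714
Market A$122.18 < fair 126.2714: forward underpriced → reverse cash-and-carry (short the stock, invest proceeds at r, pay the dividends, go long the forward).
Profit at T = |F_mkt − F*| = |122.18 − 126.2714| = A$4.09 per share

A$4.09 per share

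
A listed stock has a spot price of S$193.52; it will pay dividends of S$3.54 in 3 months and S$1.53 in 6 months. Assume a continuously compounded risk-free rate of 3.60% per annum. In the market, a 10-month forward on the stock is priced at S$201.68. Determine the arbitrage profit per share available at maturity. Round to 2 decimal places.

S$7.43 per share

PV(dividends) I = 3.54·e^(−0.0360·3/12) + 1.53·e^(−0.0360·6/12) = 5.0110
Fair forward F* = (S − I)·e^(rT) = (193.52 − 5.0110)·e^0.030000 = 188.5090 × 1.030455 = 194.2500
Market S$201.68 > fair 194.2500: forward overpriced → cash-and-carry (borrow at r, buy the stock and collect the dividends, short the forward).
Profit at T = |F_mkt − F*| = |201.68 − 194.2500| = S$7.43 per share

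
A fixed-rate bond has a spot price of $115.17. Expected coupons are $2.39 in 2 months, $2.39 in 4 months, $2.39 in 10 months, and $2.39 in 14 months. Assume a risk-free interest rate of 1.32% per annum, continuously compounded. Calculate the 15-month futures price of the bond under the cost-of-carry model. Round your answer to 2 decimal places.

PV(coupons) I = 2.39·e^(−0.0132·2/12) + 2.39·e^(−0.0132·4/12) + 2.39·e^(−0.0132·10/12) + 2.39·e^(−0.0132·14/12)
I = 2.3847 + 2.3795 + 2.3639 + 2.3535 = 9.4816
F = (S − I)·e^(rT) = (115.17 − 9.4816) · e^(0.0132·15/12)
= 105.6884 · e^0.016500 = 105.6884 × 1.016637 = $107.45

$107.45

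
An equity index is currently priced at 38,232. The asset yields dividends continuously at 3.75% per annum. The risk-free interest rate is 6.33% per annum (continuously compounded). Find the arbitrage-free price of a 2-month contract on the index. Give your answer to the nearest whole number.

F = S·e^((r − q)T) = 38232 · e^((0.0633 − 0.0375) × 2/12)
= 38232 · e^0.004300 = 38232 × 1.004309
F = 38,397

38,397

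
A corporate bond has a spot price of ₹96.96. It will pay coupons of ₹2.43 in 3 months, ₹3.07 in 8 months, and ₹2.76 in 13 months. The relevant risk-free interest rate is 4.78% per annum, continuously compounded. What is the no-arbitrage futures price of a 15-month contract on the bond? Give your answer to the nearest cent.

₹94.44

PV(coupons) I = 2.43·e^(−0.0478·3/12) + 3.07·e^(−0.0478·8/12) + 2.76·e^(−0.0478·13/12)
I = 2.4011 + 2.9737 + 2.6207 = 7.9955
F = (S − I)·e^(rT) = (96.96 − 7.9955) · e^(0.0478·15/12)
= 88.9645 · e^0.059750 = 88.9645 × 1.061571 = ₹94.44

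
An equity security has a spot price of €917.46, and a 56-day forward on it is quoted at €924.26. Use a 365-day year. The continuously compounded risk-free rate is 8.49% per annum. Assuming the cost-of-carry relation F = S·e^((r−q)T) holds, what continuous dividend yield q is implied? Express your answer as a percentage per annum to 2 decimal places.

3.68%

From F = S·e^((r−q)T): (r − q) = ln(F/S)/T
ln(924.26/917.46) = ln(1.007412) = 0.007385
(r − q) = 0.007385 / (56/365) = 0.048134
q = r − ln(F/S)/T = 0.0849 − 0.048134 = 0.036766
q = 3.68%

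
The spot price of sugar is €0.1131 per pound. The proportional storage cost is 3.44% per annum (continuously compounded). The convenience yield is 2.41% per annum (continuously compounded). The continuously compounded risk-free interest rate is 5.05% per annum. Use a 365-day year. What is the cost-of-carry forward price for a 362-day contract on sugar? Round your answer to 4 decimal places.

Net carry = r + u − y = 0.0505 + 0.0344 − 0.0241 = 0.0608
F = S·e^((r+u−y)T) = 0.1131 · e^(0.0608 × 362/365) = 0.1131 · e^0.060300
= 0.1131 × 1.062155 = €0.1201 per pound

€0.1201 per pound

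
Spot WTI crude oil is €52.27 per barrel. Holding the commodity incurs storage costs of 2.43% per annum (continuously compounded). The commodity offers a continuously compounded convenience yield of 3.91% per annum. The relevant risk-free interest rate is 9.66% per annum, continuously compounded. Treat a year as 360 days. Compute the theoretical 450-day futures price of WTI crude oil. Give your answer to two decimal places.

Net carry = r + u − y = 0.0966 + 0.0243 − 0.0391 = 0.0818
F = S·e^((r+u−y)T) = 52.27 · e^(0.0818 × 450/360) = 52.27 · e^0.102250
= 52.27 × 1.107660 = €57.90 per barrel

€57.90 per barrel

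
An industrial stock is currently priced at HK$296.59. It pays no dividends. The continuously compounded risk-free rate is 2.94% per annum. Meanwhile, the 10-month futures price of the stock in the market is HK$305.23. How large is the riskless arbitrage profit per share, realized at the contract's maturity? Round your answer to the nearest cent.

Fair futures: F* = S·e^(carry·T), with carry = r = 0.0294
F* = 296.59 · e^(0.0294 × 10/12) = 296.59 · e^0.024500 = 296.59 × 1.024803 = HK$303.9463
Market HK$305.23 > fair HK$303.9463: forward overpriced → cash-and-carry (buy spot, short the forward).
At maturity, profit = |F_mkt − F*| = |305.23 − 303.9463| = HK$1.28 per share

HK$1.28 per share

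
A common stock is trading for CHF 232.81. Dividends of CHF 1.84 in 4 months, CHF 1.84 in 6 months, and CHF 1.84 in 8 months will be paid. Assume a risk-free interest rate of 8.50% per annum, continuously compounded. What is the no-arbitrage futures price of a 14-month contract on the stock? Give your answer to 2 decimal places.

CHF 251.24

PV(dividends) I = 1.84·e^(−0.0850·4/12) + 1.84·e^(−0.0850·6/12) + 1.84·e^(−0.0850·8/12)
I = 1.7886 + 1.7634 + 1.7386 = 5.2906
F = (S − I)·e^(rT) = (232.81 − 5.2906) · e^(0.0850·14/12)
= 227.5194 · e^0.099167 = 227.5194 × 1.104251 = CHF 251.24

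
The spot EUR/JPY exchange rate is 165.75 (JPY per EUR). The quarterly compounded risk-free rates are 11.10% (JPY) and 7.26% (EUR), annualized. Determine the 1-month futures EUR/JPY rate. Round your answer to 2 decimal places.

By covered interest parity, F = S · (1+r_JPY/4)^(4T) / (1+r_EUR/4)^(4T)
= 165.75 × 1.009166 / 1.006014 = 165.75 × 1.003133
F = 166.27 JPY per EUR

166.27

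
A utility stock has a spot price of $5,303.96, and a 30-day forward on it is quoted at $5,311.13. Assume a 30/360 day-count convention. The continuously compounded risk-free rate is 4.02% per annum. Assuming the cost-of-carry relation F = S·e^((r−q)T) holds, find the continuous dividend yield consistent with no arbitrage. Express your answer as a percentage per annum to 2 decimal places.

From F = S·e^((r−q)T): (r − q) = ln(F/S)/T
ln(5311.13/5303.96) = ln(1.001352) = 0.001351
(r − q) = 0.001351 / (30/360) = 0.016212
q = r − ln(F/S)/T = 0.0402 − 0.016212 = 0.023988
q = 2.40%

2.40%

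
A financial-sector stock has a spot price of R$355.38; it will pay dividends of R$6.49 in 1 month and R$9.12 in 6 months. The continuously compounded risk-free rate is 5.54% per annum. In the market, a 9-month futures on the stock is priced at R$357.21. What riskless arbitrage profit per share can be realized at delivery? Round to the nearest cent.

R$2.73 per share

PV(dividends) I = 6.49·e^(−0.0554·1/12) + 9.12·e^(−0.0554·6/12) = 15.3309
Fair futures F* = (S − I)·e^(rT) = (355.38 − 15.3309)·e^0.041550 = 340.0491 × 1.042425 = 354.4757
Market R$357.21 > fair 354.4757: forward overpriced → cash-and-carry (borrow at r, buy the stock and collect the dividends, short the forward).
Profit at T = |F_mkt − F*| = |357.21 − 354.4757| = R$2.73 per share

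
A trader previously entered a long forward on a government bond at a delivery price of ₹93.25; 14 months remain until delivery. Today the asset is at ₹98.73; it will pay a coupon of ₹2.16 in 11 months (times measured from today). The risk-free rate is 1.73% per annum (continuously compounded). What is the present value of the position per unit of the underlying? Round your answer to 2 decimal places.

PV(remaining coupons) I = 2.16·e^(−0.0173·11/12) = 2.1260
Current forward F = (S − I)·e^(rT) = (98.73 − 2.1260)·e^(0.0173·14/12) = 96.6040 × 1.020388 = 98.5736
Value (long) = (F − K)·e^(−rT) = (98.5736 − 93.25) × 0.980019 = 5.2172
Value = ₹5.22

₹5.22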